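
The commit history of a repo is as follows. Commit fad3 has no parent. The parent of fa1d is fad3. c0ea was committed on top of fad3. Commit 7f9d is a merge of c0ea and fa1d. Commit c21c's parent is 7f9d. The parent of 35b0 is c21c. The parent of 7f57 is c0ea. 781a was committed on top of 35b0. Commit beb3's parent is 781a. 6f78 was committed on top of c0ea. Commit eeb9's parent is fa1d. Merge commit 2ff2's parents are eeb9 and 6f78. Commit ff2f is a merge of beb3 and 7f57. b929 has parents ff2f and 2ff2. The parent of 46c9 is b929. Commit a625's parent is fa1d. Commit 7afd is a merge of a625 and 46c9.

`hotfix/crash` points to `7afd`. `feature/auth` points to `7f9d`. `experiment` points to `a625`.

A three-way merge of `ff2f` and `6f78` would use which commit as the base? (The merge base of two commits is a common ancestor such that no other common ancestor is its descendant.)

Ancestors of ff2f: {35b0, 781a, 7f57, 7f9d, beb3, c0ea, c21c, fa1d, fad3, ff2f}.
Ancestors of 6f78: {6f78, c0ea, fad3}.
Common ancestors: {c0ea, fad3}.
Among these, c0ea is not an ancestor of any other common ancestor — it is the merge base.

c0ea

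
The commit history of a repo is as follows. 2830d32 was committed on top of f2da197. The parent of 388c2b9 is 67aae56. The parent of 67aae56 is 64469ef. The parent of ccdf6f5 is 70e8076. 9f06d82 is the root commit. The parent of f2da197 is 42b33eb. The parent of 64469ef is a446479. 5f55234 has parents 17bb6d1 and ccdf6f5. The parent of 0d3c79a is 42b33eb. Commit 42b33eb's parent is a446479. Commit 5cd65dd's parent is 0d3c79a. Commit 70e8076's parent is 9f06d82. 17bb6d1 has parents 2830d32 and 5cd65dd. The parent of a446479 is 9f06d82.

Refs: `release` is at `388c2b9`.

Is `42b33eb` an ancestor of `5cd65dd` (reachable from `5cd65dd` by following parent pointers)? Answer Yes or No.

Yes

Ancestors of 5cd65dd (commits reachable by following parents): {0d3c79a, 42b33eb, 5cd65dd, 9f06d82, a446479}.
42b33eb is in that set, so it is an ancestor of 5cd65dd.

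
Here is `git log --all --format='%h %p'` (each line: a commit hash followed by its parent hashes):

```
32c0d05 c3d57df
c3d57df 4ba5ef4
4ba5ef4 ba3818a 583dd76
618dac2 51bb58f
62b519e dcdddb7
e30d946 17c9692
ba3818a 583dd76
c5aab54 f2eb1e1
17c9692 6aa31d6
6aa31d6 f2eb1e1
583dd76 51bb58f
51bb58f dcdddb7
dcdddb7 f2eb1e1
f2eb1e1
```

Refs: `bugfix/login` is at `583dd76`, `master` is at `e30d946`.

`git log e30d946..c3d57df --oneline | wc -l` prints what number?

Reachable from c3d57df: {4ba5ef4, 51bb58f, 583dd76, ba3818a, c3d57df, dcdddb7, f2eb1e1}.
Reachable from e30d946: {17c9692, 6aa31d6, e30d946, f2eb1e1}.
In c3d57df's history but not e30d946's: {4ba5ef4, 51bb58f, 583dd76, ba3818a, c3d57df, dcdddb7} — 6 commits.

6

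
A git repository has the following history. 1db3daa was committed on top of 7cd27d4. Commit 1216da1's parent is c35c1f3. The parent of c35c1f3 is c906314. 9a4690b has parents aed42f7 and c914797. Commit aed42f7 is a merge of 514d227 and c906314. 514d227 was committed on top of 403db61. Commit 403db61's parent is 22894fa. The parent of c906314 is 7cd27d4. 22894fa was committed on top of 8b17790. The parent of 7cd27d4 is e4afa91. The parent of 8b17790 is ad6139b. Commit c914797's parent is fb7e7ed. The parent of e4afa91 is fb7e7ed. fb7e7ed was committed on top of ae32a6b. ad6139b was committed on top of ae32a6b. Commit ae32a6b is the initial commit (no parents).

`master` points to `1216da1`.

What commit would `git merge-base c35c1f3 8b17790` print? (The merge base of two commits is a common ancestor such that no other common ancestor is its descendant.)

ae32a6b

Ancestors of c35c1f3: {7cd27d4, ae32a6b, c35c1f3, c906314, e4afa91, fb7e7ed}.
Ancestors of 8b17790: {8b17790, ad6139b, ae32a6b}.
Common ancestors: {ae32a6b}.
The only common ancestor is ae32a6b, so it is the merge base.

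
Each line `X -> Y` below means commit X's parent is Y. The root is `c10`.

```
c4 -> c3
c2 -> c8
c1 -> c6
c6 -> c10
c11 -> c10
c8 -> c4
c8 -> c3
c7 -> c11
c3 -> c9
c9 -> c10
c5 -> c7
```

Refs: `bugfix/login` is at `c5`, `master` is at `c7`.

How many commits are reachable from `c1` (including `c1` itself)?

Walking parent pointers from c1: reachable set = {c1, c10, c6}.
That is 3 commits.

3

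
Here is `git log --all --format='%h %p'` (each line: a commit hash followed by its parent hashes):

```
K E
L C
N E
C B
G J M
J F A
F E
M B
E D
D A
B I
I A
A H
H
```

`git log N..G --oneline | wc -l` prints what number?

Reachable from G: {A, B, D, E, F, G, H, I, J, M}.
Reachable from N: {A, D, E, H, N}.
In G's history but not N's: {B, F, G, I, J, M} — 6 commits.

6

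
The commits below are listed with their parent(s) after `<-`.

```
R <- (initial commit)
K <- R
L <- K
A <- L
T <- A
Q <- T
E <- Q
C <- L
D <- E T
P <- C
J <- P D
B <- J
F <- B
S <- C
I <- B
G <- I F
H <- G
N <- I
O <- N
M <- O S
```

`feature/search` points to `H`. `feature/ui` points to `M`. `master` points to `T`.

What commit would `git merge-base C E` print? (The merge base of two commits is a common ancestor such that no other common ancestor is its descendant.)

L

Ancestors of C: {C, K, L, R}.
Ancestors of E: {A, E, K, L, Q, R, T}.
Common ancestors: {K, L, R}.
Among these, L is not an ancestor of any other common ancestor — it is the merge base.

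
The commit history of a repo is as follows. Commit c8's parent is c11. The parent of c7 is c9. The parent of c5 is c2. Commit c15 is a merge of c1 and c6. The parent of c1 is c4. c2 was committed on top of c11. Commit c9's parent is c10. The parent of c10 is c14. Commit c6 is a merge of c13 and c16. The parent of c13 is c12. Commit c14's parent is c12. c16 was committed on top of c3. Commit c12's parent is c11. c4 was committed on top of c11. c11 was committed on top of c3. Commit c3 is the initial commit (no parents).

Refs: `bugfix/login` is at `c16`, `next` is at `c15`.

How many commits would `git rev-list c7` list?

7

Walking parent pointers from c7: reachable set = {c10, c11, c12, c14, c3, c7, c9}.
That is 7 commits.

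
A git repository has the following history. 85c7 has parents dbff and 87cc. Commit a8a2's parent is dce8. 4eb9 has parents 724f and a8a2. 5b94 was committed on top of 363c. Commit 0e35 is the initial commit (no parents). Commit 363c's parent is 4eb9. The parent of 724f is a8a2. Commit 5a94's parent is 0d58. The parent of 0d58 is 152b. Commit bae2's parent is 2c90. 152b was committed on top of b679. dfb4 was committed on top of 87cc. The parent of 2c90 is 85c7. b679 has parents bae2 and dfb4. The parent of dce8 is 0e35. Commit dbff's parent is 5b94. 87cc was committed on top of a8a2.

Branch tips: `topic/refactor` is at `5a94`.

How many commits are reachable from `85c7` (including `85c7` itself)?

10

Walking parent pointers from 85c7: reachable set = {0e35, 363c, 4eb9, 5b94, 724f, 85c7, 87cc, a8a2, dbff, dce8}.
That is 10 commits.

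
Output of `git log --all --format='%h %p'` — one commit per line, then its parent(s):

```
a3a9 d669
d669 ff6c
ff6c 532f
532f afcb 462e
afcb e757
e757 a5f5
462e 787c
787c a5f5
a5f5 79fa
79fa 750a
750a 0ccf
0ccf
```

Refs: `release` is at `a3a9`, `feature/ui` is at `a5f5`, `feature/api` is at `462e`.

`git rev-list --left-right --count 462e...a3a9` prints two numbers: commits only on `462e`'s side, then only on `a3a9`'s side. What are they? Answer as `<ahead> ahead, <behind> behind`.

0 ahead, 6 behind

Reachable from 462e: {0ccf, 462e, 750a, 787c, 79fa, a5f5}.
Reachable from a3a9: {0ccf, 462e, 532f, 750a, 787c, 79fa, a3a9, a5f5, afcb, d669, e757, ff6c}.
Only in 462e's history (ahead): {} — 0.
Only in a3a9's history (behind): {532f, a3a9, afcb, d669, e757, ff6c} — 6.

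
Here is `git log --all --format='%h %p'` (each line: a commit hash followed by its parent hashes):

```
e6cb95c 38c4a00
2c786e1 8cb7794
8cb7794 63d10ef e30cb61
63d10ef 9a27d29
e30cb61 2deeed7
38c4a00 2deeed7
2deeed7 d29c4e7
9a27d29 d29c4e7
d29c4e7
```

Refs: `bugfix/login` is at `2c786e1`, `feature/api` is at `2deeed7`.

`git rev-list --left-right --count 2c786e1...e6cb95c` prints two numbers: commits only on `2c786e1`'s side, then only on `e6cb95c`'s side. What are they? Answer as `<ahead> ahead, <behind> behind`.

Reachable from 2c786e1: {2c786e1, 2deeed7, 63d10ef, 8cb7794, 9a27d29, d29c4e7, e30cb61}.
Reachable from e6cb95c: {2deeed7, 38c4a00, d29c4e7, e6cb95c}.
Only in 2c786e1's history (ahead): {2c786e1, 63d10ef, 8cb7794, 9a27d29, e30cb61} — 5.
Only in e6cb95c's history (behind): {38c4a00, e6cb95c} — 2.

5 ahead, 2 behind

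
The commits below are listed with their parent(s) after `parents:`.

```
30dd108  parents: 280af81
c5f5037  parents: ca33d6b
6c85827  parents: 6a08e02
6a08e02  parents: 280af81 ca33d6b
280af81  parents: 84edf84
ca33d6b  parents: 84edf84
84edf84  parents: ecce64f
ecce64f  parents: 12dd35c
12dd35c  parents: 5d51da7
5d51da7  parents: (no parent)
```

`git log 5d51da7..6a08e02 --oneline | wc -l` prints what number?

6

Reachable from 6a08e02: {12dd35c, 280af81, 5d51da7, 6a08e02, 84edf84, ca33d6b, ecce64f}.
Reachable from 5d51da7: {5d51da7}.
In 6a08e02's history but not 5d51da7's: {12dd35c, 280af81, 6a08e02, 84edf84, ca33d6b, ecce64f} — 6 commits.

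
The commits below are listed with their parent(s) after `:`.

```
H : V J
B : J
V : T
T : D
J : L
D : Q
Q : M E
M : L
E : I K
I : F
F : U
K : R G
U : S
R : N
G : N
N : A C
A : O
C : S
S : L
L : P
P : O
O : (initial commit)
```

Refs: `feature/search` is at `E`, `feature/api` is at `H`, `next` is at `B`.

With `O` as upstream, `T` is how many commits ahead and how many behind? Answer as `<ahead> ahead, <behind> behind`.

17 ahead, 0 behind

Reachable from T: {A, C, D, E, F, G, I, K, L, M, N, O, P, Q, R, S, T, U}.
Reachable from O: {O}.
Only in T's history (ahead): {A, C, D, E, F, G, I, K, L, M, N, P, Q, R, S, T, U} — 17.
Only in O's history (behind): {} — 0.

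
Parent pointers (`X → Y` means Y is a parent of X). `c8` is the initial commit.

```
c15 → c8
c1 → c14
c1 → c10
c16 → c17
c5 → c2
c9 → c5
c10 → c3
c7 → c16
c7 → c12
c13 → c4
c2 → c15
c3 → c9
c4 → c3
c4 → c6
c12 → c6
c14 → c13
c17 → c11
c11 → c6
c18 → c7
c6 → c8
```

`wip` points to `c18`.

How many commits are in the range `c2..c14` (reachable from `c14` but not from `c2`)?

7

Reachable from c14: {c13, c14, c15, c2, c3, c4, c5, c6, c8, c9}.
Reachable from c2: {c15, c2, c8}.
In c14's history but not c2's: {c13, c14, c3, c4, c5, c6, c9} — 7 commits.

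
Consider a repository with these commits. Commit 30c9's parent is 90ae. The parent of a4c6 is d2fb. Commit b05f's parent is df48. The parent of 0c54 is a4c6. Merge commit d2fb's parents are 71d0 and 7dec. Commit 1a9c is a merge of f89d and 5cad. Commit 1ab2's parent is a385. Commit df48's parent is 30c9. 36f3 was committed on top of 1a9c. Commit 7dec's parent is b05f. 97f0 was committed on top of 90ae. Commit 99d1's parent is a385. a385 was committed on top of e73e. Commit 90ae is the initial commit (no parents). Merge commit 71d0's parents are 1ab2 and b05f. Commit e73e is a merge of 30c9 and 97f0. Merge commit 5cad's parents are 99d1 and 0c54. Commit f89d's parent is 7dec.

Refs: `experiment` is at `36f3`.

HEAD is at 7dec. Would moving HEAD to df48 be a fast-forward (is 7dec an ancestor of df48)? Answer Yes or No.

No

A fast-forward from 7dec to df48 is possible iff 7dec is an ancestor of df48.
Ancestors of df48: {30c9, 90ae, df48}.
7dec is not among them, so fast-forward is not possible.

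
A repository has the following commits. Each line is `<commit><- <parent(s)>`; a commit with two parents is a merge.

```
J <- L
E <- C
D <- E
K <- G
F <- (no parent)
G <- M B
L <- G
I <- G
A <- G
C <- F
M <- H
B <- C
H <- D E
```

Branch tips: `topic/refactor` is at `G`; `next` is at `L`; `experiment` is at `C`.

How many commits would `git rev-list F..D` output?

3

Reachable from D: {C, D, E, F}.
Reachable from F: {F}.
In D's history but not F's: {C, D, E} — 3 commits.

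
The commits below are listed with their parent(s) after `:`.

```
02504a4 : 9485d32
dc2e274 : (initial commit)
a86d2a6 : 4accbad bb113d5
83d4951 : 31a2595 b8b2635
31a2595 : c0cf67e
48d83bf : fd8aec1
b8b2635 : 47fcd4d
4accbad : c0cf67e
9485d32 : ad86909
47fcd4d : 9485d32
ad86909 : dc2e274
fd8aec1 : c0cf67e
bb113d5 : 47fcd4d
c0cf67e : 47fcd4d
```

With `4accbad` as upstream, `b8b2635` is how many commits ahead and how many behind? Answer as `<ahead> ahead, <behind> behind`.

1 ahead, 2 behind

Reachable from b8b2635: {47fcd4d, 9485d32, ad86909, b8b2635, dc2e274}.
Reachable from 4accbad: {47fcd4d, 4accbad, 9485d32, ad86909, c0cf67e, dc2e274}.
Only in b8b2635's history (ahead): {b8b2635} — 1.
Only in 4accbad's history (behind): {4accbad, c0cf67e} — 2.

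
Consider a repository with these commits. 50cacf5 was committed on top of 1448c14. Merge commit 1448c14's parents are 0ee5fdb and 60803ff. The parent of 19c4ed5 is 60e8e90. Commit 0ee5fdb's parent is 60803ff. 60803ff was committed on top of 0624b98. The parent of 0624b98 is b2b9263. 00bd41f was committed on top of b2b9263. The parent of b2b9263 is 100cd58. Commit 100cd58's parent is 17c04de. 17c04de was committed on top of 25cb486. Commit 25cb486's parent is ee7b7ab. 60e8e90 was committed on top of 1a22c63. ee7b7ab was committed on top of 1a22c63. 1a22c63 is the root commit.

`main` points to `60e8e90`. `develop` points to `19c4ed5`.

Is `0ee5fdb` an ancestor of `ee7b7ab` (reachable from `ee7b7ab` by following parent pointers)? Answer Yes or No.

No

Ancestors of ee7b7ab: {1a22c63, ee7b7ab}.
0ee5fdb is not in that set, so it is not an ancestor of ee7b7ab.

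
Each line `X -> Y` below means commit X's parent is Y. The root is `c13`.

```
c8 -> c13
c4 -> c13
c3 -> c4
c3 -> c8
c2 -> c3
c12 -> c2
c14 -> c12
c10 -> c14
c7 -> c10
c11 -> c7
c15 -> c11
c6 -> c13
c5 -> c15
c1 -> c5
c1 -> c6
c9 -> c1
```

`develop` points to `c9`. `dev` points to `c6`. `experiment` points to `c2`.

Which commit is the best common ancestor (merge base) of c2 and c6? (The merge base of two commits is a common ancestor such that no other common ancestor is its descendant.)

Ancestors of c2: {c13, c2, c3, c4, c8}.
Ancestors of c6: {c13, c6}.
Common ancestors: {c13}.
The only common ancestor is c13, so it is the merge base.

c13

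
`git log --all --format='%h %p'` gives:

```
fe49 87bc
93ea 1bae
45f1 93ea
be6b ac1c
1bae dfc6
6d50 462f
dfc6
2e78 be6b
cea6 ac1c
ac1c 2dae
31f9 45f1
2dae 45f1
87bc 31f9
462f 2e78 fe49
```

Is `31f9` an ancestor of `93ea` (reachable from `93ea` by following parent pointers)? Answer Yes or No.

No

Ancestors of 93ea: {1bae, 93ea, dfc6}.
31f9 is not in that set, so it is not an ancestor of 93ea.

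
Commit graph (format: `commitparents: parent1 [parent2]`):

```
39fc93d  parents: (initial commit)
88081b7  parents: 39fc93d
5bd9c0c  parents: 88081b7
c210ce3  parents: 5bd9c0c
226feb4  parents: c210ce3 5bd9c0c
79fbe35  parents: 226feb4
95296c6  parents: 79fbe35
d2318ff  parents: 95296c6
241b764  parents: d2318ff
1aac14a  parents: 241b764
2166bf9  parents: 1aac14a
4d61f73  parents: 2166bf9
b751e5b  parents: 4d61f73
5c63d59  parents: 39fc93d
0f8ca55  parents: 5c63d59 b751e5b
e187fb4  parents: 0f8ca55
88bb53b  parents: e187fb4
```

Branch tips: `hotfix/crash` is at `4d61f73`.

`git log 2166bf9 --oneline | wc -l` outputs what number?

11

Walking parent pointers from 2166bf9: reachable set = {1aac14a, 2166bf9, 226feb4, 241b764, 39fc93d, 5bd9c0c, 79fbe35, 88081b7, 95296c6, c210ce3, d2318ff}.
That is 11 commits.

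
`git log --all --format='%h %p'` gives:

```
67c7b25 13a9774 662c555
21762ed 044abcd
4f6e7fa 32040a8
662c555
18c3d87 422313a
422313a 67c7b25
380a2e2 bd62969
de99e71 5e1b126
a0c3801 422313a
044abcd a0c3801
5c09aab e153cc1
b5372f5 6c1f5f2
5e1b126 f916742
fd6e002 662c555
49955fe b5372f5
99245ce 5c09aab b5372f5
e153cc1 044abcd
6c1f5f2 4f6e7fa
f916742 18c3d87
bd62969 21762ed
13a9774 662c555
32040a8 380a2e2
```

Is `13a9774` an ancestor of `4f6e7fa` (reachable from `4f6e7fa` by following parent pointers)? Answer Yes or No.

Ancestors of 4f6e7fa (commits reachable by following parents): {044abcd, 13a9774, 21762ed, 32040a8, 380a2e2, 422313a, 4f6e7fa, 662c555, 67c7b25, a0c3801, bd62969}.
13a9774 is in that set, so it is an ancestor of 4f6e7fa.

Yes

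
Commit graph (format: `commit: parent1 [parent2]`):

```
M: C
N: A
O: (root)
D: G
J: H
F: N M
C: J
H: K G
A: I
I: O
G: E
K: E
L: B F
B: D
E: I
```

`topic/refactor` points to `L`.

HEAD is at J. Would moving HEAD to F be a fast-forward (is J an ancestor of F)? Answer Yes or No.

A fast-forward from J to F is possible iff J is an ancestor of F.
Ancestors of F: {A, C, E, F, G, H, I, J, K, M, N, O}.
J is among them, so fast-forward is possible.

Yes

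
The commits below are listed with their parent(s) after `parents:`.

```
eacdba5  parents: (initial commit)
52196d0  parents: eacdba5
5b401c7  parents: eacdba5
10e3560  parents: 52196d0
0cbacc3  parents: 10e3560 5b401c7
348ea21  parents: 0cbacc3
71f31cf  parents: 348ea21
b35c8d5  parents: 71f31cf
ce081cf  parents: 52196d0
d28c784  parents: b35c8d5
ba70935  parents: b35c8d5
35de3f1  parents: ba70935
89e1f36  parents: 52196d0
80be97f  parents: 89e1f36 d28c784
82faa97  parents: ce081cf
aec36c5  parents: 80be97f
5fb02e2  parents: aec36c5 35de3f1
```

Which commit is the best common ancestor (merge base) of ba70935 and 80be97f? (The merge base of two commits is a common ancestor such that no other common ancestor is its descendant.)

Ancestors of ba70935: {0cbacc3, 10e3560, 348ea21, 52196d0, 5b401c7, 71f31cf, b35c8d5, ba70935, eacdba5}.
Ancestors of 80be97f: {0cbacc3, 10e3560, 348ea21, 52196d0, 5b401c7, 71f31cf, 80be97f, 89e1f36, b35c8d5, d28c784, eacdba5}.
Common ancestors: {0cbacc3, 10e3560, 348ea21, 52196d0, 5b401c7, 71f31cf, b35c8d5, eacdba5}.
Among these, b35c8d5 is not an ancestor of any other common ancestor — it is the merge base.

b35c8d5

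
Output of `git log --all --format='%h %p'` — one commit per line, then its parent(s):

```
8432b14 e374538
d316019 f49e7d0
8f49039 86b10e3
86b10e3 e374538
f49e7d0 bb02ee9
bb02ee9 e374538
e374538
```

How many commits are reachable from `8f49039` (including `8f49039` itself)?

3

Walking parent pointers from 8f49039: reachable set = {86b10e3, 8f49039, e374538}.
That is 3 commits.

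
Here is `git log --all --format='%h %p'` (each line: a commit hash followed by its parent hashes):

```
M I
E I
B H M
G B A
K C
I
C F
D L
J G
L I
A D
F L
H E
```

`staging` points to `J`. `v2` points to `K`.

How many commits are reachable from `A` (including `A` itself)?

4

Walking parent pointers from A: reachable set = {A, D, I, L}.
That is 4 commits.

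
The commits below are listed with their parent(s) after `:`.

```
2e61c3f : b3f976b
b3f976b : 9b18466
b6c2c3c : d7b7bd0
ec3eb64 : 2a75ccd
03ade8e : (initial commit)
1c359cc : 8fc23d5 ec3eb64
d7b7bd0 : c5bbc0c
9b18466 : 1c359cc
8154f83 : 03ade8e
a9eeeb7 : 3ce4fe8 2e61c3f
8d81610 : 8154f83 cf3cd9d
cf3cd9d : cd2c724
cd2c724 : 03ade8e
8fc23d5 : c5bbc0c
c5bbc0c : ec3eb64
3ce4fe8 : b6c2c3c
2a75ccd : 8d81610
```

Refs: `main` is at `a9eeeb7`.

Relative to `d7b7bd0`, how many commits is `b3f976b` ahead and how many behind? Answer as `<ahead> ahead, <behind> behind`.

4 ahead, 1 behind

Reachable from b3f976b: {03ade8e, 1c359cc, 2a75ccd, 8154f83, 8d81610, 8fc23d5, 9b18466, b3f976b, c5bbc0c, cd2c724, cf3cd9d, ec3eb64}.
Reachable from d7b7bd0: {03ade8e, 2a75ccd, 8154f83, 8d81610, c5bbc0c, cd2c724, cf3cd9d, d7b7bd0, ec3eb64}.
Only in b3f976b's history (ahead): {1c359cc, 8fc23d5, 9b18466, b3f976b} — 4.
Only in d7b7bd0's history (behind): {d7b7bd0} — 1.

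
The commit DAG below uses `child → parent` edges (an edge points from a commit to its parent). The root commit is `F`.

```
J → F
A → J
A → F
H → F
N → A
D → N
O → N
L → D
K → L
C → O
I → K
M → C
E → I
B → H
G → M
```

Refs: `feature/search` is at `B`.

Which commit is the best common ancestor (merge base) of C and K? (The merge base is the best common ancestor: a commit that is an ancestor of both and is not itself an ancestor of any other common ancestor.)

Ancestors of C: {A, C, F, J, N, O}.
Ancestors of K: {A, D, F, J, K, L, N}.
Common ancestors: {A, F, J, N}.
Among these, N is not an ancestor of any other common ancestor — it is the merge base.

N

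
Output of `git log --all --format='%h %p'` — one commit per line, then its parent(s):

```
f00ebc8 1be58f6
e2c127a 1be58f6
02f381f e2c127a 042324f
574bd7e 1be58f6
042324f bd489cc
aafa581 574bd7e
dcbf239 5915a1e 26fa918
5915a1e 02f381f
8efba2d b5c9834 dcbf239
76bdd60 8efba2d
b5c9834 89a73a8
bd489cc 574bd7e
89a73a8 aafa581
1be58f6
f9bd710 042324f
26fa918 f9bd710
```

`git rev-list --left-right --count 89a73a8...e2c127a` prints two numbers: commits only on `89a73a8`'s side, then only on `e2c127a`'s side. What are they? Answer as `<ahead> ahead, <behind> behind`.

Reachable from 89a73a8: {1be58f6, 574bd7e, 89a73a8, aafa581}.
Reachable from e2c127a: {1be58f6, e2c127a}.
Only in 89a73a8's history (ahead): {574bd7e, 89a73a8, aafa581} — 3.
Only in e2c127a's history (behind): {e2c127a} — 1.

3 ahead, 1 behind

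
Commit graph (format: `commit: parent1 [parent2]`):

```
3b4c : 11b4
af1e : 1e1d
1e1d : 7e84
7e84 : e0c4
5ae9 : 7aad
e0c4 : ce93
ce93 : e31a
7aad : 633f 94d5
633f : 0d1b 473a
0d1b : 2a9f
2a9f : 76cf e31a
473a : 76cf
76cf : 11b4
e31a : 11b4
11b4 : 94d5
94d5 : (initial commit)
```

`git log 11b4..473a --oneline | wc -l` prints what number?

Reachable from 473a: {11b4, 473a, 76cf, 94d5}.
Reachable from 11b4: {11b4, 94d5}.
In 473a's history but not 11b4's: {473a, 76cf} — 2 commits.

2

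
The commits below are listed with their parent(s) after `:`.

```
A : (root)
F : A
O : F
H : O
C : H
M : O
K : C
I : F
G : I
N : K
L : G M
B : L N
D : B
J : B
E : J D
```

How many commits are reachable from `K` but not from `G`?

Reachable from K: {A, C, F, H, K, O}.
Reachable from G: {A, F, G, I}.
In K's history but not G's: {C, H, K, O} — 4 commits.

4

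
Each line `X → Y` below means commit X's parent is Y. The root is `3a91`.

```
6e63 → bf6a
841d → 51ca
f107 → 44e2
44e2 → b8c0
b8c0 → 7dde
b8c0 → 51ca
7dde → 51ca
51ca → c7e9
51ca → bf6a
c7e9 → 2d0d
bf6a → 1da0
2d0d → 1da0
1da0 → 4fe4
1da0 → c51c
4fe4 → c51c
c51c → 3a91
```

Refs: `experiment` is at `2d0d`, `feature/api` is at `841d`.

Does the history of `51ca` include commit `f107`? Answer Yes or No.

No

Ancestors of 51ca: {1da0, 2d0d, 3a91, 4fe4, 51ca, bf6a, c51c, c7e9}.
f107 is not in that set, so it is not an ancestor of 51ca.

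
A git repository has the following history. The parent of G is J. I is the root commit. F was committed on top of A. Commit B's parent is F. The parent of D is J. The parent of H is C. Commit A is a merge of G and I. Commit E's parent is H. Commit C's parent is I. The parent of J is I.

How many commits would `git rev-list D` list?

Walking parent pointers from D: reachable set = {D, I, J}.
That is 3 commits.

3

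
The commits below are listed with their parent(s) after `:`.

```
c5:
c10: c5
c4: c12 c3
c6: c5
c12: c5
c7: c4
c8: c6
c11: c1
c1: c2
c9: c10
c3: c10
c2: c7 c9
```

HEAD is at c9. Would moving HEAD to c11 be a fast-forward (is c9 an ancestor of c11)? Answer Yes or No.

Yes

A fast-forward from c9 to c11 is possible iff c9 is an ancestor of c11.
Ancestors of c11: {c1, c10, c11, c12, c2, c3, c4, c5, c7, c9}.
c9 is among them, so fast-forward is possible.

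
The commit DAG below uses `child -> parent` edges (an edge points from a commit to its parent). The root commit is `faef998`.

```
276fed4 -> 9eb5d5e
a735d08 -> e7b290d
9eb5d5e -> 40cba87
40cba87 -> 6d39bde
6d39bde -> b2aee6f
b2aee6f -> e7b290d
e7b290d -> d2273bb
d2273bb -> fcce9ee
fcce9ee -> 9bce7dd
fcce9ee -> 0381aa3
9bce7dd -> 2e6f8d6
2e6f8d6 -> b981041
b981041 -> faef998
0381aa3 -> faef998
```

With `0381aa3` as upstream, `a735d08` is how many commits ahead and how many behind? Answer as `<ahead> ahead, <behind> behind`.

7 ahead, 0 behind

Reachable from a735d08: {0381aa3, 2e6f8d6, 9bce7dd, a735d08, b981041, d2273bb, e7b290d, faef998, fcce9ee}.
Reachable from 0381aa3: {0381aa3, faef998}.
Only in a735d08's history (ahead): {2e6f8d6, 9bce7dd, a735d08, b981041, d2273bb, e7b290d, fcce9ee} — 7.
Only in 0381aa3's history (behind): {} — 0.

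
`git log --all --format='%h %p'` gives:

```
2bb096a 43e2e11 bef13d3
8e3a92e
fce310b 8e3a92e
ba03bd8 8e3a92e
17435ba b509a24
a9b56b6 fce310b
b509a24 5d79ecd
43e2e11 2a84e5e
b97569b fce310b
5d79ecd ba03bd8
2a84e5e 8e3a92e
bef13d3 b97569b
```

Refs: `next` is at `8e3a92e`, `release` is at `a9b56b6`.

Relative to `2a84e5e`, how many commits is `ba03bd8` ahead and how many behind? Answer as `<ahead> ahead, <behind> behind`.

Reachable from ba03bd8: {8e3a92e, ba03bd8}.
Reachable from 2a84e5e: {2a84e5e, 8e3a92e}.
Only in ba03bd8's history (ahead): {ba03bd8} — 1.
Only in 2a84e5e's history (behind): {2a84e5e} — 1.

1 ahead, 1 behind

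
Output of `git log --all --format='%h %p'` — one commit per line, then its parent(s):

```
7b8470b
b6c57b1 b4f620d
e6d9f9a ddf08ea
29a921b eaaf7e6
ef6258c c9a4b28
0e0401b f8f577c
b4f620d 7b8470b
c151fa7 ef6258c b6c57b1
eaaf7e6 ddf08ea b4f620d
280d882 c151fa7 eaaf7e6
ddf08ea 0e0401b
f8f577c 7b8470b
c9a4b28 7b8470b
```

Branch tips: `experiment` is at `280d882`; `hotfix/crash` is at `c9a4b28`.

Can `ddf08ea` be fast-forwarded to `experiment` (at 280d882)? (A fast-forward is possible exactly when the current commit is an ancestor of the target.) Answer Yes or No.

Yes

A fast-forward from ddf08ea to 280d882 is possible iff ddf08ea is an ancestor of 280d882.
Ancestors of 280d882: {0e0401b, 280d882, 7b8470b, b4f620d, b6c57b1, c151fa7, c9a4b28, ddf08ea, eaaf7e6, ef6258c, f8f577c}.
ddf08ea is among them, so fast-forward is possible.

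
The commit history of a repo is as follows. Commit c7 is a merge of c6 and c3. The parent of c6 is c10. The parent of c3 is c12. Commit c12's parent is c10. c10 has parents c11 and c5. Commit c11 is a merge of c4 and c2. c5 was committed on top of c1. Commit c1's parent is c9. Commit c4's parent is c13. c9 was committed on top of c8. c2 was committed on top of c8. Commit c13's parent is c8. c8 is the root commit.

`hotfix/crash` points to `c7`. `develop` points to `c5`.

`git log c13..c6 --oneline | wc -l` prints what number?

Reachable from c6: {c1, c10, c11, c13, c2, c4, c5, c6, c8, c9}.
Reachable from c13: {c13, c8}.
In c6's history but not c13's: {c1, c10, c11, c2, c4, c5, c6, c9} — 8 commits.

8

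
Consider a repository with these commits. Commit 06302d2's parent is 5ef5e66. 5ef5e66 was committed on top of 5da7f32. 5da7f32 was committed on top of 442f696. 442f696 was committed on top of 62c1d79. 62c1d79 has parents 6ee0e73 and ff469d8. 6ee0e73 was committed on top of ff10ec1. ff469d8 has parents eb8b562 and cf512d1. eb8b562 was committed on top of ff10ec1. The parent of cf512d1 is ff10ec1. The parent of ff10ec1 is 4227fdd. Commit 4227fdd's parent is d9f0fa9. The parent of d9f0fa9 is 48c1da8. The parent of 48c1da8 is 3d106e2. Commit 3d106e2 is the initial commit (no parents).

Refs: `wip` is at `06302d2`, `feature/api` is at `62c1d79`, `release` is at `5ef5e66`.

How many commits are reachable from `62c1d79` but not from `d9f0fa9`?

Reachable from 62c1d79: {3d106e2, 4227fdd, 48c1da8, 62c1d79, 6ee0e73, cf512d1, d9f0fa9, eb8b562, ff10ec1, ff469d8}.
Reachable from d9f0fa9: {3d106e2, 48c1da8, d9f0fa9}.
In 62c1d79's history but not d9f0fa9's: {4227fdd, 62c1d79, 6ee0e73, cf512d1, eb8b562, ff10ec1, ff469d8} — 7 commits.

7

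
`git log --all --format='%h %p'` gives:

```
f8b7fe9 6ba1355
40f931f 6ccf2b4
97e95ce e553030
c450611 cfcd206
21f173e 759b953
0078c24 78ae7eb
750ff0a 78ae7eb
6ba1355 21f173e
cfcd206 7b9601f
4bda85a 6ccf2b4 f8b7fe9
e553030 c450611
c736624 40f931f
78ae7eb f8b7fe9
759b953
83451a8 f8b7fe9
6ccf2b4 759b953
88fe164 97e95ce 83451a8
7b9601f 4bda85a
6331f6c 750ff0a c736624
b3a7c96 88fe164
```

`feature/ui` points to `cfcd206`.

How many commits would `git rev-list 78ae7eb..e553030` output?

6

Reachable from e553030: {21f173e, 4bda85a, 6ba1355, 6ccf2b4, 759b953, 7b9601f, c450611, cfcd206, e553030, f8b7fe9}.
Reachable from 78ae7eb: {21f173e, 6ba1355, 759b953, 78ae7eb, f8b7fe9}.
In e553030's history but not 78ae7eb's: {4bda85a, 6ccf2b4, 7b9601f, c450611, cfcd206, e553030} — 6 commits.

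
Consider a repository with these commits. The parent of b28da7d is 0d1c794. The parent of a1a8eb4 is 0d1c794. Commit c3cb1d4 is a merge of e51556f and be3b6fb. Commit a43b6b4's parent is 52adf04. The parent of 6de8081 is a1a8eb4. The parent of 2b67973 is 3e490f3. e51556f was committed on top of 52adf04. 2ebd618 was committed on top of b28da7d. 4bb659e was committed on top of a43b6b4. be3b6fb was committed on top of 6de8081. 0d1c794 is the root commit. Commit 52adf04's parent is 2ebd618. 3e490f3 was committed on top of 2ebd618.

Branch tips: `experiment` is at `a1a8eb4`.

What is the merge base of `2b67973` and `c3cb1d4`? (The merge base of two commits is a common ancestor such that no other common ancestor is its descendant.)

2ebd618

Ancestors of 2b67973: {0d1c794, 2b67973, 2ebd618, 3e490f3, b28da7d}.
Ancestors of c3cb1d4: {0d1c794, 2ebd618, 52adf04, 6de8081, a1a8eb4, b28da7d, be3b6fb, c3cb1d4, e51556f}.
Common ancestors: {0d1c794, 2ebd618, b28da7d}.
Among these, 2ebd618 is not an ancestor of any other common ancestor — it is the merge base.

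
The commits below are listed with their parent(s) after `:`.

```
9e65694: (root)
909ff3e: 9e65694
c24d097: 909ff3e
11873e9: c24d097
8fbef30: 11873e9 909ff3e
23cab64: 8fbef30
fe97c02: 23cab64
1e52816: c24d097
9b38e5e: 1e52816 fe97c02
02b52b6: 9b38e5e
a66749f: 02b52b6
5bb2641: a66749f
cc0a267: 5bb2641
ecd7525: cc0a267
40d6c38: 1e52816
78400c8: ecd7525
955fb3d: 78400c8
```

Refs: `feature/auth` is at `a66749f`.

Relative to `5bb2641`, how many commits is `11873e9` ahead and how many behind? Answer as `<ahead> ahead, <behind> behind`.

0 ahead, 8 behind

Reachable from 11873e9: {11873e9, 909ff3e, 9e65694, c24d097}.
Reachable from 5bb2641: {02b52b6, 11873e9, 1e52816, 23cab64, 5bb2641, 8fbef30, 909ff3e, 9b38e5e, 9e65694, a66749f, c24d097, fe97c02}.
Only in 11873e9's history (ahead): {} — 0.
Only in 5bb2641's history (behind): {02b52b6, 1e52816, 23cab64, 5bb2641, 8fbef30, 9b38e5e, a66749f, fe97c02} — 8.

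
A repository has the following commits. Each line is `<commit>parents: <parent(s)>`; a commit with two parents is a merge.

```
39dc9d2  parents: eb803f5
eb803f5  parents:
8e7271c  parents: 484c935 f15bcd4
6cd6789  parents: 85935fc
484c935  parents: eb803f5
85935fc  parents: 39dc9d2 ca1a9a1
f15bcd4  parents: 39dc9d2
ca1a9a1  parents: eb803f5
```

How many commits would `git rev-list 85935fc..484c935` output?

Reachable from 484c935: {484c935, eb803f5}.
Reachable from 85935fc: {39dc9d2, 85935fc, ca1a9a1, eb803f5}.
In 484c935's history but not 85935fc's: {484c935} — 1 commit.

1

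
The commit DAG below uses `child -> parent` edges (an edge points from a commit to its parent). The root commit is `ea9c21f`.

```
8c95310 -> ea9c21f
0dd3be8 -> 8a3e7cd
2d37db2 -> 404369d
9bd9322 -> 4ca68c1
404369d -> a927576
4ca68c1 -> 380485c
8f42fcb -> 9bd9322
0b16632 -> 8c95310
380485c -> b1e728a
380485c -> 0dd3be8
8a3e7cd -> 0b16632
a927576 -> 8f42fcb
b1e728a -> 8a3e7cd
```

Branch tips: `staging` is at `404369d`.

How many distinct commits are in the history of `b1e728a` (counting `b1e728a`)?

Walking parent pointers from b1e728a: reachable set = {0b16632, 8a3e7cd, 8c95310, b1e728a, ea9c21f}.
That is 5 commits.

5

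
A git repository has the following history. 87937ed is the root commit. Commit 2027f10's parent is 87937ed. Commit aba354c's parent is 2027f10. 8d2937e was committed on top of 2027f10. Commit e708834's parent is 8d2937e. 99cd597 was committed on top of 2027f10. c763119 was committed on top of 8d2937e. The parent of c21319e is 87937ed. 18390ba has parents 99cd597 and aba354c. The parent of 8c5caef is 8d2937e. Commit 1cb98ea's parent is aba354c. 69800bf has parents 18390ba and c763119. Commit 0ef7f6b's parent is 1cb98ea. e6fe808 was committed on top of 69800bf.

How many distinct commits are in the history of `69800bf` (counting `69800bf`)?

8

Walking parent pointers from 69800bf: reachable set = {18390ba, 2027f10, 69800bf, 87937ed, 8d2937e, 99cd597, aba354c, c763119}.
That is 8 commits.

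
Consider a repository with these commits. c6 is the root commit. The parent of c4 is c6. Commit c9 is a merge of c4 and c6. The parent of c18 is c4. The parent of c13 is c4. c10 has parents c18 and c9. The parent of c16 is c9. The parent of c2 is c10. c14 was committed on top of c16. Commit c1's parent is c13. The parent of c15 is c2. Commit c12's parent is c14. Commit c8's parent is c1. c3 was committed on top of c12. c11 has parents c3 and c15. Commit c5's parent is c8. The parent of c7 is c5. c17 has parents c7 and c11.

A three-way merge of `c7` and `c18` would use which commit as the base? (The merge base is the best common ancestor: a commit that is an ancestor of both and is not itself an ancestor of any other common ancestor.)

Ancestors of c7: {c1, c13, c4, c5, c6, c7, c8}.
Ancestors of c18: {c18, c4, c6}.
Common ancestors: {c4, c6}.
Among these, c4 is not an ancestor of any other common ancestor — it is the merge base.

c4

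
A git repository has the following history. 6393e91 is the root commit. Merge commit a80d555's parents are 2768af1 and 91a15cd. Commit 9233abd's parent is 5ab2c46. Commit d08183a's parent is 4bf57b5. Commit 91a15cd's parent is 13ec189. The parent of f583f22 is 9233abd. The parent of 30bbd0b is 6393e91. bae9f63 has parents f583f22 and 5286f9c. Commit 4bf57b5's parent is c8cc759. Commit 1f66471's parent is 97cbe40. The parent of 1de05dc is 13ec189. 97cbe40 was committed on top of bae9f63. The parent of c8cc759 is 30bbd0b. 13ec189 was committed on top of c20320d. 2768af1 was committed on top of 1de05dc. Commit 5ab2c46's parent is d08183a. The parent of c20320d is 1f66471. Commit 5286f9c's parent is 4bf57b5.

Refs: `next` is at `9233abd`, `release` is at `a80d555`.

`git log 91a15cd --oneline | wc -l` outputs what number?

15

Walking parent pointers from 91a15cd: reachable set = {13ec189, 1f66471, 30bbd0b, 4bf57b5, 5286f9c, 5ab2c46, 6393e91, 91a15cd, 9233abd, 97cbe40, bae9f63, c20320d, c8cc759, d08183a, f583f22}.
That is 15 commits.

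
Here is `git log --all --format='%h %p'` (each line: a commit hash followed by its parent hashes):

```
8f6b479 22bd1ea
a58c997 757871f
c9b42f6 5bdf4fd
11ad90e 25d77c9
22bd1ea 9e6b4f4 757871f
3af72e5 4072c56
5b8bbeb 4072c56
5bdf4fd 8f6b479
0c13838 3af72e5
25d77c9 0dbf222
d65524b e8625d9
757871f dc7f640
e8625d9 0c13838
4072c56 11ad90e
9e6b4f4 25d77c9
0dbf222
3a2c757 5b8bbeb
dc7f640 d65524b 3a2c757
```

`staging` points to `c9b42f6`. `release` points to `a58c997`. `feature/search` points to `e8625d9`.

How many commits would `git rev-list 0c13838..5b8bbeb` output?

Reachable from 5b8bbeb: {0dbf222, 11ad90e, 25d77c9, 4072c56, 5b8bbeb}.
Reachable from 0c13838: {0c13838, 0dbf222, 11ad90e, 25d77c9, 3af72e5, 4072c56}.
In 5b8bbeb's history but not 0c13838's: {5b8bbeb} — 1 commit.

1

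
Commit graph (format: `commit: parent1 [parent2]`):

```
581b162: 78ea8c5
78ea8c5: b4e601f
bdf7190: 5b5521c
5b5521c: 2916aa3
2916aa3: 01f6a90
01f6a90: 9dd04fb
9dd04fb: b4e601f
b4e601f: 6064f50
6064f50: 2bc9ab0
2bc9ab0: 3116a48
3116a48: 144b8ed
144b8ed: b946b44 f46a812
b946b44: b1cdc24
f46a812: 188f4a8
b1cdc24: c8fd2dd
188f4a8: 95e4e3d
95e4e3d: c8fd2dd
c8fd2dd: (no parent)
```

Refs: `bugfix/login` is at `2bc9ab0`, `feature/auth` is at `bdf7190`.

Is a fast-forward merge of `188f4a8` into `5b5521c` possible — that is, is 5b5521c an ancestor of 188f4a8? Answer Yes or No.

No

A fast-forward from 5b5521c to 188f4a8 is possible iff 5b5521c is an ancestor of 188f4a8.
Ancestors of 188f4a8: {188f4a8, 95e4e3d, c8fd2dd}.
5b5521c is not among them, so fast-forward is not possible.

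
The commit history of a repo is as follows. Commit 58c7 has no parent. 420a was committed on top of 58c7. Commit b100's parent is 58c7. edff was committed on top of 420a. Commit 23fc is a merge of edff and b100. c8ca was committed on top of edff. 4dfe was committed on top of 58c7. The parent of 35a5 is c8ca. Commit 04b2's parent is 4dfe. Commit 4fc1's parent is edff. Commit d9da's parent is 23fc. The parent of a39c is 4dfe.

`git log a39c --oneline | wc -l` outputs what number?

Walking parent pointers from a39c: reachable set = {4dfe, 58c7, a39c}.
That is 3 commits.

3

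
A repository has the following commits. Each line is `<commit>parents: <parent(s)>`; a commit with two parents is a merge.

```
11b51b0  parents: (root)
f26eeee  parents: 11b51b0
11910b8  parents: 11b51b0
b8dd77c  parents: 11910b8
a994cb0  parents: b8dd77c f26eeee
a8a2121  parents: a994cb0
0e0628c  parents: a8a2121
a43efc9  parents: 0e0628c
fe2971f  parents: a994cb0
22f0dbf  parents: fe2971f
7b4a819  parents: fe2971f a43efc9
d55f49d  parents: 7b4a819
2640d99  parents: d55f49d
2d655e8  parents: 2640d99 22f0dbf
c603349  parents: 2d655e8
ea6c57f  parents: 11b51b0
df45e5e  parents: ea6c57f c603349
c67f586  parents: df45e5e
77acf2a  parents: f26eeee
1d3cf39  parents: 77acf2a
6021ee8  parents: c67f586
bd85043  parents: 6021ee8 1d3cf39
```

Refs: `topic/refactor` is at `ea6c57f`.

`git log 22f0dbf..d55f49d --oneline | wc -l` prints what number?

5

Reachable from d55f49d: {0e0628c, 11910b8, 11b51b0, 7b4a819, a43efc9, a8a2121, a994cb0, b8dd77c, d55f49d, f26eeee, fe2971f}.
Reachable from 22f0dbf: {11910b8, 11b51b0, 22f0dbf, a994cb0, b8dd77c, f26eeee, fe2971f}.
In d55f49d's history but not 22f0dbf's: {0e0628c, 7b4a819, a43efc9, a8a2121, d55f49d} — 5 commits.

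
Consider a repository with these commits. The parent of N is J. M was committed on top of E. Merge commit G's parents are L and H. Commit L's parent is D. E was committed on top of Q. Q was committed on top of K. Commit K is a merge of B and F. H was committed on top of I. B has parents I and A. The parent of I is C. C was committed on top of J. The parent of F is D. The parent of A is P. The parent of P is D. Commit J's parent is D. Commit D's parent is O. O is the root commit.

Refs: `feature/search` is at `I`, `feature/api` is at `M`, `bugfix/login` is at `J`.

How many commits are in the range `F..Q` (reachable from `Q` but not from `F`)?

Reachable from Q: {A, B, C, D, F, I, J, K, O, P, Q}.
Reachable from F: {D, F, O}.
In Q's history but not F's: {A, B, C, I, J, K, P, Q} — 8 commits.

8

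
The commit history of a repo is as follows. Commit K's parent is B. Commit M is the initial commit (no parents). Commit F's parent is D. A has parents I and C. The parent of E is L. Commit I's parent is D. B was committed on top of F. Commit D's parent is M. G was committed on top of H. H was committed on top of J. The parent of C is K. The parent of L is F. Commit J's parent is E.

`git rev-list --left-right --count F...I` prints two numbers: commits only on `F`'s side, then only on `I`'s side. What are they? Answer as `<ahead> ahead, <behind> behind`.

1 ahead, 1 behind

Reachable from F: {D, F, M}.
Reachable from I: {D, I, M}.
Only in F's history (ahead): {F} — 1.
Only in I's history (behind): {I} — 1.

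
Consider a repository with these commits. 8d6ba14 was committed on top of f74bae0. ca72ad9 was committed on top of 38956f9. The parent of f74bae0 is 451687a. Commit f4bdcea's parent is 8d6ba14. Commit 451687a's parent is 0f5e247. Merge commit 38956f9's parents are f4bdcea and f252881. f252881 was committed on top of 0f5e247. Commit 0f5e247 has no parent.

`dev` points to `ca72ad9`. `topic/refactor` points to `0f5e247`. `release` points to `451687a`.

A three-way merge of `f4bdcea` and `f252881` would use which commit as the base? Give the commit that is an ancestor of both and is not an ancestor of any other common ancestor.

0f5e247

Ancestors of f4bdcea: {0f5e247, 451687a, 8d6ba14, f4bdcea, f74bae0}.
Ancestors of f252881: {0f5e247, f252881}.
Common ancestors: {0f5e247}.
The only common ancestor is 0f5e247, so it is the merge base.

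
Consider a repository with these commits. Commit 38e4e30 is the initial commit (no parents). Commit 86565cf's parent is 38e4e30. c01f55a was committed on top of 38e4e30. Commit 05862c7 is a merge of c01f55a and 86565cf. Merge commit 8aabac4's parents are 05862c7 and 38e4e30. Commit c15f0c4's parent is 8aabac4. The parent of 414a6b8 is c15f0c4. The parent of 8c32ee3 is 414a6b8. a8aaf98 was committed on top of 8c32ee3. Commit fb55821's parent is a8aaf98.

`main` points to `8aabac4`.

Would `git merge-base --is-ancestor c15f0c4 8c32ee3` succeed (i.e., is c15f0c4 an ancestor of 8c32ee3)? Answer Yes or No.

Yes

Ancestors of 8c32ee3 (commits reachable by following parents): {05862c7, 38e4e30, 414a6b8, 86565cf, 8aabac4, 8c32ee3, c01f55a, c15f0c4}.
c15f0c4 is in that set, so it is an ancestor of 8c32ee3.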